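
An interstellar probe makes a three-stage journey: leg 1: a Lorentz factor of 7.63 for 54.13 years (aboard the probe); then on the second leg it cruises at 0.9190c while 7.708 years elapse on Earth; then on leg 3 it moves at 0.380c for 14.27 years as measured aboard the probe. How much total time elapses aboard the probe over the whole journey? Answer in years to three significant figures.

τ = 71.4 years

Leg 1: 54.13 years is already measured aboard the probe.
Leg 2: γ = 1/√(1 − 0.9190²) = 1/√0.1554 = 2.536; τ_2 = 7.708/2.536 = 3.039 years.
Leg 3: 14.27 years is already measured aboard the probe.
Total: 54.13 + 3.039 + 14.27 years.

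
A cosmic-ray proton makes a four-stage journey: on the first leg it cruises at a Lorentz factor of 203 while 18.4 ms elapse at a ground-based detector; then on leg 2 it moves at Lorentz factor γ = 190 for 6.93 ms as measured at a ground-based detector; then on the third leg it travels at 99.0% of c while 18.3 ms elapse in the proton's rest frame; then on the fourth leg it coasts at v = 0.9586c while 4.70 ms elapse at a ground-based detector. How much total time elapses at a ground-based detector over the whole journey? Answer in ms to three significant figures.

Leg 1: 18.4 ms is already measured at a ground-based detector.
Leg 2: 6.93 ms is already measured at a ground-based detector.
Leg 3: β = 0.990; γ = 1/√(1 − 0.990²) = 1/√0.01990 = 7.089; Δt_3 = 7.089 × 18.3 = 129.7 ms.
Leg 4: 4.70 ms is already measured at a ground-based detector.
Total: 18.40 + 6.930 + 129.7 + 4.700 ms.

Δt = 160 ms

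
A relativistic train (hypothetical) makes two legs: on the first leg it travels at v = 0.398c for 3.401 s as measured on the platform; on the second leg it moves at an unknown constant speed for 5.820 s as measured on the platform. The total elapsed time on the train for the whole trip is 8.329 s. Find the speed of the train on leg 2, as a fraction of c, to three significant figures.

Leg 1: γ = 1/√(1 − 0.398²) = 1/√0.8416 = 1.090; τ_1 = 3.401/1.090 = 3.120 s.
Leg 2: speed unknown; τ_2 = 5.820/γ_2.
Total proper time: 3.120 + τ_2 = 8.329, so τ_2 = 8.329 − 3.120 = 5.209 s.
γ_2 = 5.820/5.209 = 1.117; β = √(1 − 1/γ²) = √0.1990.

β = 0.446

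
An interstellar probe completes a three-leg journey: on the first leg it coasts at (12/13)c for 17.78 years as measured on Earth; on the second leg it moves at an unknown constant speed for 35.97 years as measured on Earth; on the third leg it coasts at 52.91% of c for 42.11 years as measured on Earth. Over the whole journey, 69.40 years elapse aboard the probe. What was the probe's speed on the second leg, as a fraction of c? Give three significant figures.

Leg 1: γ = 1/√(1 − (12/13)²) = 13/5 = 2.600; τ_1 = 17.78/2.600 = 6.838 years.
Leg 2: speed unknown; τ_2 = 35.97/γ_2.
Leg 3: β = 0.5291; γ = 1/√(1 − 0.5291²) = 1/√0.7201 = 1.178; τ_3 = 42.11/1.178 = 35.73 years.
Total proper time: 6.838 + τ_2 + 35.73 = 69.40, so τ_2 = 69.40 − 42.57 = 26.83 years.
γ_2 = 35.97/26.83 = 1.341; β = √(1 − 1/γ²) = √0.4437.

β = 0.666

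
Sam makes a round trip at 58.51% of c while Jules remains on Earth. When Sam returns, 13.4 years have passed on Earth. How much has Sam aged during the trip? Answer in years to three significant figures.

τ = 10.9 years

β = 0.5851; γ = 1/√(1 − 0.5851²) = 1/√0.6577 = 1.233
Sam's clock measures proper time along the trip: τ = Δt/γ = 13.4/1.233 years.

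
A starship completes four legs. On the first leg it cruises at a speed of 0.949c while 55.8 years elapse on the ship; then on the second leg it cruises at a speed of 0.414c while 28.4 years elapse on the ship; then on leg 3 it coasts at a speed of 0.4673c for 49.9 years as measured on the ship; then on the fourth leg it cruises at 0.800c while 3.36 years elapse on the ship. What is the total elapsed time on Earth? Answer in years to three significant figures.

Δt = 270 years

Leg 1: γ = 1/√(1 − 0.949²) = 1/√0.09940 = 3.172; Δt_1 = 3.172 × 55.8 = 177.0 years.
Leg 2: γ = 1/√(1 − 0.414²) = 1/√0.8286 = 1.099; Δt_2 = 1.099 × 28.4 = 31.20 years.
Leg 3: γ = 1/√(1 − 0.4673²) = 1/√0.7816 = 1.131; Δt_3 = 1.131 × 49.9 = 56.44 years.
Leg 4: γ = 1/√(1 − 0.800²) = 5/3 ≈ 1.667; Δt_4 = 1.667 × 3.36 = 5.600 years.
Total: 177.0 + 31.20 + 56.44 + 5.600 years.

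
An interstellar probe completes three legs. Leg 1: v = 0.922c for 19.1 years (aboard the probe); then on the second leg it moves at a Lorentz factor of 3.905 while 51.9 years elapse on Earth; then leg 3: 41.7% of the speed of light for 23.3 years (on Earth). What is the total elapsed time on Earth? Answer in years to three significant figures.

Leg 1: γ = 1/√(1 − 0.922²) = 1/√0.1499 = 2.583; Δt_1 = 2.583 × 19.1 = 49.33 years.
Leg 2: 51.9 years is already measured on Earth.
Leg 3: 23.3 years is already measured on Earth.
Total: 49.33 + 51.90 + 23.30 years.

Δt = 125 years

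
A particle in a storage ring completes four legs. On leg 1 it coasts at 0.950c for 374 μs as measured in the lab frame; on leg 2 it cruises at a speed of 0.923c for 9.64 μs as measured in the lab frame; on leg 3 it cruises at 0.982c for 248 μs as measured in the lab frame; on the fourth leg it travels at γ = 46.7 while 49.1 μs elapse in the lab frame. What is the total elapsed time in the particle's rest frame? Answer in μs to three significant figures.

τ = 168 μs

Leg 1: γ = 1/√(1 − 0.950²) = 1/√0.09750 = 3.203; τ_1 = 374/3.203 = 116.8 μs.
Leg 2: γ = 1/√(1 − 0.923²) = 1/√0.1481 = 2.599; τ_2 = 9.64/2.599 = 3.709 μs.
Leg 3: γ = 1/√(1 − 0.982²) = 1/√0.03568 = 5.294; τ_3 = 248/5.294 = 46.84 μs.
Leg 4: γ = 46.7; τ_4 = 49.1/46.70 = 1.051 μs.
Total: 116.8 + 3.709 + 46.84 + 1.051 μs.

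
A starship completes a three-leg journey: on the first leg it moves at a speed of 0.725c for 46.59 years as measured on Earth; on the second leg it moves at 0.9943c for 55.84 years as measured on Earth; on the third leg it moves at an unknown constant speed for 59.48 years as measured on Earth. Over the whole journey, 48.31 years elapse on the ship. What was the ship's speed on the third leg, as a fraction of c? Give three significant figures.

Leg 1: γ = 1/√(1 − 0.725²) = 1/√0.4744 = 1.452; τ_1 = 46.59/1.452 = 32.09 years.
Leg 2: γ = 1/√(1 − 0.9943²) = 1/√0.01137 = 9.379; τ_2 = 55.84/9.379 = 5.954 years.
Leg 3: speed unknown; τ_3 = 59.48/γ_3.
Total proper time: 32.09 + 5.954 + τ_3 = 48.31, so τ_3 = 48.31 − 38.04 = 10.27 years.
γ_3 = 59.48/10.27 = 5.793; β = √(1 − 1/γ²) = √0.9702.

β = 0.985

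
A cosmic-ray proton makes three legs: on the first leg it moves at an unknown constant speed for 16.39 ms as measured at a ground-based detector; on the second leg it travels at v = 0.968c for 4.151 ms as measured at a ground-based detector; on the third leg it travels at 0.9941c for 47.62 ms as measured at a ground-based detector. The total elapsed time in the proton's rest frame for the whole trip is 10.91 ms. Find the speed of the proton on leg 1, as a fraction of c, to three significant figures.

β = 0.958

Leg 1: speed unknown; τ_1 = 16.39/γ_1.
Leg 2: γ = 1/√(1 − 0.968²) = 1/√0.06298 = 3.985; τ_2 = 4.151/3.985 = 1.042 ms.
Leg 3: γ = 1/√(1 − 0.9941²) = 1/√0.01177 = 9.219; τ_3 = 47.62/9.219 = 5.165 ms.
Total proper time: τ_1 + 1.042 + 5.165 = 10.91, so τ_1 = 10.91 − 6.207 = 4.703 ms.
γ_1 = 16.39/4.703 = 3.485; β = √(1 − 1/γ²) = √0.9177.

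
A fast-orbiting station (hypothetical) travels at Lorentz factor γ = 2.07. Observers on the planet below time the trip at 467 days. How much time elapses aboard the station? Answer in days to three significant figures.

γ = 2.07
The interval measured on the planet below is the dilated one; the clock aboard the station measures the proper time τ = Δt/γ = 467/2.070 days.

τ = 226 days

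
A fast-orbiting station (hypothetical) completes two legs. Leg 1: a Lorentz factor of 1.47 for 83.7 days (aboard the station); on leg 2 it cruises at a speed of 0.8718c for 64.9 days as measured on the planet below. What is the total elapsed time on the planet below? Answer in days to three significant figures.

Δt = 188 days

Leg 1: γ = 1.47; Δt_1 = 1.470 × 83.7 = 123.0 days.
Leg 2: 64.9 days is already measured on the planet below.
Total: 123.0 + 64.90 days.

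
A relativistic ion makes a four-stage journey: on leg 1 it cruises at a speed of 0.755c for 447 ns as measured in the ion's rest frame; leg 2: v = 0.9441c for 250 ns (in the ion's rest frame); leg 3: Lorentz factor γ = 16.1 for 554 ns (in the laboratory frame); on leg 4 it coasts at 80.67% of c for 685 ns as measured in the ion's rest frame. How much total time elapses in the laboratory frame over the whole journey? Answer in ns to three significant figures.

Leg 1: γ = 1/√(1 − 0.755²) = 1/√0.4300 = 1.525; Δt_1 = 1.525 × 447 = 681.7 ns.
Leg 2: γ = 1/√(1 − 0.9441²) = 1/√0.1087 = 3.033; Δt_2 = 3.033 × 250 = 758.4 ns.
Leg 3: 554 ns is already measured in the laboratory frame.
Leg 4: β = 0.8067; γ = 1/√(1 − 0.8067²) = 1/√0.3492 = 1.692; Δt_4 = 1.692 × 685 = 1159 ns.
Total: 681.7 + 758.4 + 554.0 + 1159 ns.

Δt = 3150 ns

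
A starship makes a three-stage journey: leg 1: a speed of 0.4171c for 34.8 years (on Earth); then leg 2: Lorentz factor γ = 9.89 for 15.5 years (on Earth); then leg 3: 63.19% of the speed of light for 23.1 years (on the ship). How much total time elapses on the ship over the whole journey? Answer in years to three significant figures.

Leg 1: γ = 1/√(1 − 0.4171²) = 1/√0.8260 = 1.100; τ_1 = 34.8/1.100 = 31.63 years.
Leg 2: γ = 9.89; τ_2 = 15.5/9.890 = 1.567 years.
Leg 3: 23.1 years is already measured on the ship.
Total: 31.63 + 1.567 + 23.10 years.

τ = 56.3 years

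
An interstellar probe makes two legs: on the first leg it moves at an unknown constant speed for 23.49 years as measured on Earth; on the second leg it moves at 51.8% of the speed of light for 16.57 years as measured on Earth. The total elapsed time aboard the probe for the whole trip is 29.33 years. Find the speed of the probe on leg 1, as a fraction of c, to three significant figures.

β = 0.764

Leg 1: speed unknown; τ_1 = 23.49/γ_1.
Leg 2: β = 0.518; γ = 1/√(1 − 0.518²) = 1/√0.7317 = 1.169; τ_2 = 16.57/1.169 = 14.17 years.
Total proper time: τ_1 + 14.17 = 29.33, so τ_1 = 29.33 − 14.17 = 15.16 years.
γ_1 = 23.49/15.16 = 1.550; β = √(1 − 1/γ²) = √0.5837.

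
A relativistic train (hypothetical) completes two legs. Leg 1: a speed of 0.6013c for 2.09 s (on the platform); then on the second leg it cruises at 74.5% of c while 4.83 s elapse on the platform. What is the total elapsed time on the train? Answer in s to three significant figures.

τ = 4.89 s

Leg 1: γ = 1/√(1 − 0.6013²) = 1/√0.6384 = 1.252; τ_1 = 2.09/1.252 = 1.670 s.
Leg 2: β = 0.745; γ = 1/√(1 − 0.745²) = 1/√0.4450 = 1.499; τ_2 = 4.83/1.499 = 3.222 s.
Total: 1.670 + 3.222 s.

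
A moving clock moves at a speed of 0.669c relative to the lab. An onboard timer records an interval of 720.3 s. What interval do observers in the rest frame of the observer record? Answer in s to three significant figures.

Δt = 969 s

γ = 1/√(1 − 0.669²) = 1/√0.5524 = 1.345
The interval measured on the moving clock is the proper time (both events occur at the same place in that frame); the lab-frame interval is Δt = γτ = 1.345 × 720.3 s.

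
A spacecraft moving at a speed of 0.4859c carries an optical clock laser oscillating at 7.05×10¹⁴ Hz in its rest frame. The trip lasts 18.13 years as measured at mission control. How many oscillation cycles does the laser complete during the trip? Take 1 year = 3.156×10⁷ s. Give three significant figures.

N = 3.53×10²³

γ = 1/√(1 − 0.4859²) = 1/√0.7639 = 1.144
The oscillator's own cycle count is N = f × τ where τ is the proper time aboard the spacecraft. τ = Δt/γ = 18.13/1.144 = 15.85 years = 5.001×10⁸ s.
N = 7.05×10¹⁴ × 5.001×10⁸ = 3.526×10²³.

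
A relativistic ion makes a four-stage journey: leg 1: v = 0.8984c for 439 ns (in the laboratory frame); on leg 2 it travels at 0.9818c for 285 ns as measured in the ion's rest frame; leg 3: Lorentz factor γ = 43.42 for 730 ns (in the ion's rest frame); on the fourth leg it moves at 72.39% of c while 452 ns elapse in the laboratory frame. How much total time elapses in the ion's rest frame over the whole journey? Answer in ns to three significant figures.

Leg 1: γ = 1/√(1 − 0.8984²) = 1/√0.1929 = 2.277; τ_1 = 439/2.277 = 192.8 ns.
Leg 2: 285 ns is already measured in the ion's rest frame.
Leg 3: 730 ns is already measured in the ion's rest frame.
Leg 4: β = 0.7239; γ = 1/√(1 − 0.7239²) = 1/√0.4760 = 1.449; τ_4 = 452/1.449 = 311.8 ns.
Total: 192.8 + 285.0 + 730.0 + 311.8 ns.

τ = 1520 ns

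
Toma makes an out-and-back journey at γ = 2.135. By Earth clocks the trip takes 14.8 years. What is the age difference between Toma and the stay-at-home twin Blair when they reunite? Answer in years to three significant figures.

γ = 2.135
Toma's elapsed proper time: τ = 14.8/2.135 = 6.932 years.
Age gap = Δt − τ = 14.8 − 6.932 years.

Δt − τ = 7.87 years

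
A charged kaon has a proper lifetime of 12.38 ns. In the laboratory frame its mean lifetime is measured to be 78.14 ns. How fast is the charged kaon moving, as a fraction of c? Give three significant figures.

γ = Δt/τ₀ = 78.14/12.38 = 6.312
β = √(1 − 1/γ²) = √(1 − 0.02510) = √0.9749

β = 0.987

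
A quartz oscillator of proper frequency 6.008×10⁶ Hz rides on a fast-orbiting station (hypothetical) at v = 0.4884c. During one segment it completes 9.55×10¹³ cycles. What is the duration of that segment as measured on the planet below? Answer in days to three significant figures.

Δt = 211 days

γ = 1/√(1 − 0.4884²) = 1/√0.7615 = 1.146
Proper time for N cycles: τ = N/f = 9.55×10¹³/(6.008×10⁶) = 1.590×10⁷ s = 184.0 days.
Lab-frame duration Δt = γτ = 1.146 × 184.0 = 210.8 days.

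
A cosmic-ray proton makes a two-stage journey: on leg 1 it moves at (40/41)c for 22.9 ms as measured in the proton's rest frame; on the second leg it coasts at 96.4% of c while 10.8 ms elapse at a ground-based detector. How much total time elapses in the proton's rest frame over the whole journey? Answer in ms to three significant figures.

τ = 25.8 ms

Leg 1: 22.9 ms is already measured in the proton's rest frame.
Leg 2: β = 0.964; γ = 1/√(1 − 0.964²) = 1/√0.07070 = 3.761; τ_2 = 10.8/3.761 = 2.872 ms.
Total: 22.90 + 2.872 ms.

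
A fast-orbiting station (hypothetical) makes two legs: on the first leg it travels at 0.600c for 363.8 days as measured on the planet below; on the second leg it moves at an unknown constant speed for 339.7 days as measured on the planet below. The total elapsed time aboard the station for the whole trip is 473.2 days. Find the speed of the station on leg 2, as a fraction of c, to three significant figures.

β = 0.844

Leg 1: γ = 1/√(1 − 0.600²) = 5/4 = 1.250; τ_1 = 363.8/1.250 = 291.0 days.
Leg 2: speed unknown; τ_2 = 339.7/γ_2.
Total proper time: 291.0 + τ_2 = 473.2, so τ_2 = 473.2 − 291.0 = 182.2 days.
γ_2 = 339.7/182.2 = 1.865; β = √(1 − 1/γ²) = √0.7124.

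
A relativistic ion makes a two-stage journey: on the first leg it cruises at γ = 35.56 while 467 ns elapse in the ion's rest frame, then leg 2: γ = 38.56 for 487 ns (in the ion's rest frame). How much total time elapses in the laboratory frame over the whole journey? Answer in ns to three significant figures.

Leg 1: γ = 35.56; Δt_1 = 35.56 × 467 = 1.661×10⁴ ns.
Leg 2: γ = 38.56; Δt_2 = 38.56 × 487 = 1.878×10⁴ ns.
Total: 1.661×10⁴ + 1.878×10⁴ ns.

Δt = 3.54×10⁴ ns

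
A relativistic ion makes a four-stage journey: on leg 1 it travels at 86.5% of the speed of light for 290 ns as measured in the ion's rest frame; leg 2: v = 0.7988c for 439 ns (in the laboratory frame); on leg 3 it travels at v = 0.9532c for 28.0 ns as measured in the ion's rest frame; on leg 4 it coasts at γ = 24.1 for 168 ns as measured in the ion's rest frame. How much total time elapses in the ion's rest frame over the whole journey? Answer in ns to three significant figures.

Leg 1: 290 ns is already measured in the ion's rest frame.
Leg 2: γ = 1/√(1 − 0.7988²) = 1/√0.3619 = 1.662; τ_2 = 439/1.662 = 264.1 ns.
Leg 3: 28.0 ns is already measured in the ion's rest frame.
Leg 4: 168 ns is already measured in the ion's rest frame.
Total: 290.0 + 264.1 + 28.00 + 168.0 ns.

τ = 750 ns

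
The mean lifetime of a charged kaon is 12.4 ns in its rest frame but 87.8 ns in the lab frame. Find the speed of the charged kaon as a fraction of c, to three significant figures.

β = 0.990

γ = Δt/τ₀ = 87.8/12.4 = 7.081
β = √(1 − 1/γ²) = √(1 − 0.01995) = √0.9801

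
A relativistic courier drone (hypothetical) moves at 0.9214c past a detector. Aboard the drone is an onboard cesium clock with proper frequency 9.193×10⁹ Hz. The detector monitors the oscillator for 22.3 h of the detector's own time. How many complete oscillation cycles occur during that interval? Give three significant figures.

N = 2.87×10¹⁴

γ = 1/√(1 − 0.9214²) = 1/√0.1510 = 2.573
During 22.3 h of lab time, the oscillator's proper time advances by τ = Δt/γ = 22.3/2.573 = 8.666 h = 3.120×10⁴ s.
N = f × τ = 9.193×10⁹ × 3.120×10⁴ = 2.868×10¹⁴.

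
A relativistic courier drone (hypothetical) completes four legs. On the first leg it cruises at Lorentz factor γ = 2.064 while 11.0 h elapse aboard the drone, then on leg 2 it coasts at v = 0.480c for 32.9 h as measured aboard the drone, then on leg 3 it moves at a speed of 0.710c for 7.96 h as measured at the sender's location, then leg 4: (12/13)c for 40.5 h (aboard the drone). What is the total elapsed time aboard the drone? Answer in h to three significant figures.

τ = 90.0 h

Leg 1: 11.0 h is already measured aboard the drone.
Leg 2: 32.9 h is already measured aboard the drone.
Leg 3: γ = 1/√(1 − 0.710²) = 1/√0.4959 = 1.420; τ_3 = 7.96/1.420 = 5.605 h.
Leg 4: 40.5 h is already measured aboard the drone.
Total: 11.00 + 32.90 + 5.605 + 40.50 h.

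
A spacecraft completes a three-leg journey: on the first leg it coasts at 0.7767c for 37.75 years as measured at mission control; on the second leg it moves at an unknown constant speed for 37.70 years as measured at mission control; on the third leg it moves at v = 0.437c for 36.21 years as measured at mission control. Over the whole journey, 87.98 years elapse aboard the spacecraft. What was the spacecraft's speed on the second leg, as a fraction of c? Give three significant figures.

β = 0.544

Leg 1: γ = 1/√(1 − 0.7767²) = 1/√0.3967 = 1.588; τ_1 = 37.75/1.588 = 23.78 years.
Leg 2: speed unknown; τ_2 = 37.70/γ_2.
Leg 3: γ = 1/√(1 − 0.437²) = 1/√0.8090 = 1.112; τ_3 = 36.21/1.112 = 32.57 years.
Total proper time: 23.78 + τ_2 + 32.57 = 87.98, so τ_2 = 87.98 − 56.35 = 31.63 years.
γ_2 = 37.70/31.63 = 1.192; β = √(1 − 1/γ²) = √0.2960.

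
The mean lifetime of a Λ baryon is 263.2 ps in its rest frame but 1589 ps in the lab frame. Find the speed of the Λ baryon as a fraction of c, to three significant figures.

v = 0.986c

γ = Δt/τ₀ = 1589/263.2 = 6.037
β = √(1 − 1/γ²) = √(1 − 0.02744) = √0.9726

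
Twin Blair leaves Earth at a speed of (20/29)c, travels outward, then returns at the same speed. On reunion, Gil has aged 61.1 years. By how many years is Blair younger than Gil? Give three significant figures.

Δt − τ = 16.9 years

γ = 1/√(1 − (20/29)²) = 29/21 ≈ 1.381
Blair's elapsed proper time: τ = 61.1/1.381 = 44.24 years.
Age gap = Δt − τ = 61.1 − 44.24 years.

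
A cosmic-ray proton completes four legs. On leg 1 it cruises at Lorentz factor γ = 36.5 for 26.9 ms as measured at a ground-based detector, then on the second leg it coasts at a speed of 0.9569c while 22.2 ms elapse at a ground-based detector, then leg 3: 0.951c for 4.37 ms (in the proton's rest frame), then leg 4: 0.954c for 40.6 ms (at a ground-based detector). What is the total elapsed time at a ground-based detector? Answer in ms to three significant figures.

Δt = 104 ms

Leg 1: 26.9 ms is already measured at a ground-based detector.
Leg 2: 22.2 ms is already measured at a ground-based detector.
Leg 3: γ = 1/√(1 − 0.951²) = 1/√0.09560 = 3.234; Δt_3 = 3.234 × 4.37 = 14.13 ms.
Leg 4: 40.6 ms is already measured at a ground-based detector.
Total: 26.90 + 22.20 + 14.13 + 40.60 ms.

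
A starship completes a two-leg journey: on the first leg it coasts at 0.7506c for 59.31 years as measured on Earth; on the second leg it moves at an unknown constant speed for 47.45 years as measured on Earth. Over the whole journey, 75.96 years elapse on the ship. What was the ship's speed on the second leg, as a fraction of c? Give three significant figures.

Leg 1: γ = 1/√(1 − 0.7506²) = 1/√0.4366 = 1.513; τ_1 = 59.31/1.513 = 39.19 years.
Leg 2: speed unknown; τ_2 = 47.45/γ_2.
Total proper time: 39.19 + τ_2 = 75.96, so τ_2 = 75.96 − 39.19 = 36.77 years.
γ_2 = 47.45/36.77 = 1.290; β = √(1 − 1/γ²) = √0.3995.

β = 0.632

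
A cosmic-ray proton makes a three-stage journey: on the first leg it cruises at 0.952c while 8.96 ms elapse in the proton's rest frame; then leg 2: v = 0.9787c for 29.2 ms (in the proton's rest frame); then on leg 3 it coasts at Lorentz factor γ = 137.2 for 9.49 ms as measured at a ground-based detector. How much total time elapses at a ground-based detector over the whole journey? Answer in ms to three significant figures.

Δt = 181 ms

Leg 1: γ = 1/√(1 − 0.952²) = 1/√0.09370 = 3.267; Δt_1 = 3.267 × 8.96 = 29.27 ms.
Leg 2: γ = 1/√(1 − 0.9787²) = 1/√0.04215 = 4.871; Δt_2 = 4.871 × 29.2 = 142.2 ms.
Leg 3: 9.49 ms is already measured at a ground-based detector.
Total: 29.27 + 142.2 + 9.490 ms.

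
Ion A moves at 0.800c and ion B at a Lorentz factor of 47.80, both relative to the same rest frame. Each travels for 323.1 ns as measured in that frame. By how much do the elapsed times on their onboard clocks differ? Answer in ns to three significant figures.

A: γ = 1/√(1 − 0.800²) = 5/3 ≈ 1.667; τ_A = 323.1/1.667 = 193.9 ns.
B: γ = 47.80; τ_B = 323.1/47.80 = 6.759 ns.

|τ_A − τ_B| = 187 ns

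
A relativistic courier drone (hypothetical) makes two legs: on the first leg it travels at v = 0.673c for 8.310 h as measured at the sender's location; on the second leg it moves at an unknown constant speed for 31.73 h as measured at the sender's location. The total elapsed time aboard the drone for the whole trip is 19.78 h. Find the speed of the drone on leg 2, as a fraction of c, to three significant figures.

β = 0.903

Leg 1: γ = 1/√(1 − 0.673²) = 1/√0.5471 = 1.352; τ_1 = 8.310/1.352 = 6.146 h.
Leg 2: speed unknown; τ_2 = 31.73/γ_2.
Total proper time: 6.146 + τ_2 = 19.78, so τ_2 = 19.78 − 6.146 = 13.63 h.
γ_2 = 31.73/13.63 = 2.327; β = √(1 − 1/γ²) = √0.8154.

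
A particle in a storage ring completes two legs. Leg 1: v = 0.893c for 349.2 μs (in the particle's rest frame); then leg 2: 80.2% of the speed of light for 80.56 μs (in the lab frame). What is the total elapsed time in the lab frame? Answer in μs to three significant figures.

Δt = 856 μs

Leg 1: γ = 1/√(1 − 0.893²) = 1/√0.2026 = 2.222; Δt_1 = 2.222 × 349.2 = 775.9 μs.
Leg 2: 80.56 μs is already measured in the lab frame.
Total: 775.9 + 80.56 μs.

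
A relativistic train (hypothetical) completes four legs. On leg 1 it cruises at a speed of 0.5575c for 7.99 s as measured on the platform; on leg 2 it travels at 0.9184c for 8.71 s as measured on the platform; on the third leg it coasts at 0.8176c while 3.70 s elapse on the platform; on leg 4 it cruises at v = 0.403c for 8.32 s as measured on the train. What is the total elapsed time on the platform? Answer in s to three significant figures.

Δt = 29.5 s

Leg 1: 7.99 s is already measured on the platform.
Leg 2: 8.71 s is already measured on the platform.
Leg 3: 3.70 s is already measured on the platform.
Leg 4: γ = 1/√(1 − 0.403²) = 1/√0.8376 = 1.093; Δt_4 = 1.093 × 8.32 = 9.091 s.
Total: 7.990 + 8.710 + 3.700 + 9.091 s.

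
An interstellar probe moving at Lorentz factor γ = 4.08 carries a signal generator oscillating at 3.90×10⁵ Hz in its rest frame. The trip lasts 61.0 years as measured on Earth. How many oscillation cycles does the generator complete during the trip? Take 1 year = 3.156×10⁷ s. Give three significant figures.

γ = 4.08
The oscillator's own cycle count is N = f × τ where τ is the proper time aboard the probe. τ = Δt/γ = 61.0/4.080 = 14.95 years = 4.719×10⁸ s.
N = 3.90×10⁵ × 4.719×10⁸ = 1.840×10¹⁴.

N = 1.84×10¹⁴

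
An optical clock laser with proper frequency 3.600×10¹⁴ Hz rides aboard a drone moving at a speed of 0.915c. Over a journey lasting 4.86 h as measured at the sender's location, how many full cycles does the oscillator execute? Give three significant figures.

γ = 1/√(1 − 0.915²) = 1/√0.1628 = 2.479
The oscillator's own cycle count is N = f × τ where τ is the proper time aboard the drone. τ = Δt/γ = 4.86/2.479 = 1.961 h = 7.059×10³ s.
N = 3.600×10¹⁴ × 7.059×10³ = 2.541×10¹⁸.

N = 2.54×10¹⁸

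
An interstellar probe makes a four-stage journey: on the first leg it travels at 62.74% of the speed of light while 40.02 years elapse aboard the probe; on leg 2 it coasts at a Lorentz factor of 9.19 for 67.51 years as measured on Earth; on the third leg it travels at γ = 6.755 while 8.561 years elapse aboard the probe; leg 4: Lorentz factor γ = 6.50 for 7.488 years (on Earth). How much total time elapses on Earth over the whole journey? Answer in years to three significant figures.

Δt = 184 years

Leg 1: β = 0.6274; γ = 1/√(1 − 0.6274²) = 1/√0.6064 = 1.284; Δt_1 = 1.284 × 40.02 = 51.39 years.
Leg 2: 67.51 years is already measured on Earth.
Leg 3: γ = 6.755; Δt_3 = 6.755 × 8.561 = 57.83 years.
Leg 4: 7.488 years is already measured on Earth.
Total: 51.39 + 67.51 + 57.83 + 7.488 years.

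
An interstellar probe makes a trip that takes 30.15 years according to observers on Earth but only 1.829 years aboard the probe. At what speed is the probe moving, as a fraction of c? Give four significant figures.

The proper time is measured aboard the probe (both events occur at the probe's location); Δt is measured on Earth. γ = Δt/τ = 30.15/1.829 = 16.48.
β = √(1 − 1/γ²) = √(1 − 0.003680) = √0.9963

v = 0.9982c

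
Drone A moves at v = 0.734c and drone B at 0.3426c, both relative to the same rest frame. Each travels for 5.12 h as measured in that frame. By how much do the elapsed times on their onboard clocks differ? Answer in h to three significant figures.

|τ_A − τ_B| = 1.33 h

A: γ = 1/√(1 − 0.734²) = 1/√0.4612 = 1.472; τ_A = 5.12/1.472 = 3.477 h.
B: γ = 1/√(1 − 0.3426²) = 1/√0.8826 = 1.064; τ_B = 5.12/1.064 = 4.810 h.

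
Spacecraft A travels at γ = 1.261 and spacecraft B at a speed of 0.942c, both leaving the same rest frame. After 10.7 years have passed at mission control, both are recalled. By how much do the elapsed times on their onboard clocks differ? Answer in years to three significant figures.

|τ_A − τ_B| = 4.89 years

A: γ = 1.261; τ_A = 10.7/1.261 = 8.485 years.
B: γ = 1/√(1 − 0.942²) = 1/√0.1126 = 2.980; τ_B = 10.7/2.980 = 3.591 years.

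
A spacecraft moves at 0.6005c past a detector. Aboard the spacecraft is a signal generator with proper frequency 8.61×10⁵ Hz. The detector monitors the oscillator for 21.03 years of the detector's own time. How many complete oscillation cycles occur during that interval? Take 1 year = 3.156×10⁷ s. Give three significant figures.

γ = 1/√(1 − 0.6005²) = 1/√0.6394 = 1.251
During 21.03 years of lab time, the oscillator's proper time advances by τ = Δt/γ = 21.03/1.251 = 16.82 years = 5.307×10⁸ s.
N = f × τ = 8.61×10⁵ × 5.307×10⁸ = 4.569×10¹⁴.

N = 4.57×10¹⁴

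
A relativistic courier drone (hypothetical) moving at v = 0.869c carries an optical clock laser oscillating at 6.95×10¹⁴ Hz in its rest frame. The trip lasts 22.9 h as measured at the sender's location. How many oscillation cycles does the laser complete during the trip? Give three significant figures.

N = 2.84×10¹⁹

γ = 1/√(1 − 0.869²) = 1/√0.2448 = 2.021
The oscillator's own cycle count is N = f × τ where τ is the proper time aboard the drone. τ = Δt/γ = 22.9/2.021 = 11.33 h = 4.079×10⁴ s.
N = 6.95×10¹⁴ × 4.079×10⁴ = 2.835×10¹⁹.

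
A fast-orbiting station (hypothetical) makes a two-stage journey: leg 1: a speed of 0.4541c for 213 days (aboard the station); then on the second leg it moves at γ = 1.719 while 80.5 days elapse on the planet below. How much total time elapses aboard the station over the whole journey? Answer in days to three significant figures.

Leg 1: 213 days is already measured aboard the station.
Leg 2: γ = 1.719; τ_2 = 80.5/1.719 = 46.83 days.
Total: 213.0 + 46.83 days.

τ = 260 days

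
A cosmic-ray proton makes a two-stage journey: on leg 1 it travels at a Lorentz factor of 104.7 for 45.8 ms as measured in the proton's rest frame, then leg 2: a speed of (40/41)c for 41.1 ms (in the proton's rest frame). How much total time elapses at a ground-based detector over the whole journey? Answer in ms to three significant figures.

Leg 1: γ = 104.7; Δt_1 = 104.7 × 45.8 = 4795 ms.
Leg 2: γ = 1/√(1 − (40/41)²) = 41/9 ≈ 4.556; Δt_2 = 4.556 × 41.1 = 187.2 ms.
Total: 4795 + 187.2 ms.

Δt = 4980 ms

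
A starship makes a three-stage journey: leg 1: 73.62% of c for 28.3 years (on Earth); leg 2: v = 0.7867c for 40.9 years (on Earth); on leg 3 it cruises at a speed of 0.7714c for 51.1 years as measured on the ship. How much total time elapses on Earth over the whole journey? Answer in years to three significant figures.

Leg 1: 28.3 years is already measured on Earth.
Leg 2: 40.9 years is already measured on Earth.
Leg 3: γ = 1/√(1 − 0.7714²) = 1/√0.4049 = 1.571; Δt_3 = 1.571 × 51.1 = 80.30 years.
Total: 28.30 + 40.90 + 80.30 years.

Δt = 150 years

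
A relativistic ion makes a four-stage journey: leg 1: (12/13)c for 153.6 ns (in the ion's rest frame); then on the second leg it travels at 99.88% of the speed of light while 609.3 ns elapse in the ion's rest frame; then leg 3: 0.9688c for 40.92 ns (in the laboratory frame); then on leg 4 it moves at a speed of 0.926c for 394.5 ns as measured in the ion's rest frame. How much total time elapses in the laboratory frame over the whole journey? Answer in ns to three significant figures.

Δt = 1.39×10⁴ ns

Leg 1: γ = 1/√(1 − (12/13)²) = 13/5 = 2.600; Δt_1 = 2.600 × 153.6 = 399.4 ns.
Leg 2: β = 0.9988; γ = 1/√(1 − 0.9988²) = 1/√0.002399 = 20.42; Δt_2 = 20.42 × 609.3 = 1.244×10⁴ ns.
Leg 3: 40.92 ns is already measured in the laboratory frame.
Leg 4: γ = 1/√(1 − 0.926²) = 1/√0.1425 = 2.649; Δt_4 = 2.649 × 394.5 = 1045 ns.
Total: 399.4 + 1.244×10⁴ + 40.92 + 1045 ns.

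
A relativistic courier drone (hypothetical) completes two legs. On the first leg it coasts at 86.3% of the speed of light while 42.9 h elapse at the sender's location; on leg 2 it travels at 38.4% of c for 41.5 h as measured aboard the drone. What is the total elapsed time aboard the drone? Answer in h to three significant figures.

Leg 1: β = 0.863; γ = 1/√(1 − 0.863²) = 1/√0.2552 = 1.979; τ_1 = 42.9/1.979 = 21.67 h.
Leg 2: 41.5 h is already measured aboard the drone.
Total: 21.67 + 41.50 h.

τ = 63.2 h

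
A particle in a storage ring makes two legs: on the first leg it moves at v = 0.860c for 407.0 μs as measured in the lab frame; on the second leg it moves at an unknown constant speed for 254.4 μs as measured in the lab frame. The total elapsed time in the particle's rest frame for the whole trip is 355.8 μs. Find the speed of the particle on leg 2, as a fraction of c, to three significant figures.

Leg 1: γ = 1/√(1 − 0.860²) = 1/√0.2604 = 1.960; τ_1 = 407.0/1.960 = 207.7 μs.
Leg 2: speed unknown; τ_2 = 254.4/γ_2.
Total proper time: 207.7 + τ_2 = 355.8, so τ_2 = 355.8 − 207.7 = 148.1 μs.
γ_2 = 254.4/148.1 = 1.718; β = √(1 − 1/γ²) = √0.6610.

β = 0.813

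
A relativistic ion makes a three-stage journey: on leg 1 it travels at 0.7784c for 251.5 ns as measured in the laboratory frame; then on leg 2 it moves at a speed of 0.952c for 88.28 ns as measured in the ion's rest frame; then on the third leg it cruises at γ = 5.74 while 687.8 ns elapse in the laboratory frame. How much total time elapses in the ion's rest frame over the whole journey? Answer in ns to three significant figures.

τ = 366 ns

Leg 1: γ = 1/√(1 − 0.7784²) = 1/√0.3941 = 1.593; τ_1 = 251.5/1.593 = 157.9 ns.
Leg 2: 88.28 ns is already measured in the ion's rest frame.
Leg 3: γ = 5.74; τ_3 = 687.8/5.740 = 119.8 ns.
Total: 157.9 + 88.28 + 119.8 ns.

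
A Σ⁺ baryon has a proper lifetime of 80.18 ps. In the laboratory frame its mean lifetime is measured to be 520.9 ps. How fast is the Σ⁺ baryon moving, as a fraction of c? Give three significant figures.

β = 0.988

γ = Δt/τ₀ = 520.9/80.18 = 6.497
β = √(1 − 1/γ²) = √(1 − 0.02369) = √0.9763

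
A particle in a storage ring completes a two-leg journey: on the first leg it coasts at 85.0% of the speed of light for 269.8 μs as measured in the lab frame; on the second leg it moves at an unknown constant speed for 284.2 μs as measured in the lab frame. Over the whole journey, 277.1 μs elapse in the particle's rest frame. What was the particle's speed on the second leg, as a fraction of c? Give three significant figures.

β = 0.880

Leg 1: β = 0.850; γ = 1/√(1 − 0.850²) = 1/√0.2775 = 1.898; τ_1 = 269.8/1.898 = 142.1 μs.
Leg 2: speed unknown; τ_2 = 284.2/γ_2.
Total proper time: 142.1 + τ_2 = 277.1, so τ_2 = 277.1 − 142.1 = 135.0 μs.
γ_2 = 284.2/135.0 = 2.106; β = √(1 − 1/γ²) = √0.7744.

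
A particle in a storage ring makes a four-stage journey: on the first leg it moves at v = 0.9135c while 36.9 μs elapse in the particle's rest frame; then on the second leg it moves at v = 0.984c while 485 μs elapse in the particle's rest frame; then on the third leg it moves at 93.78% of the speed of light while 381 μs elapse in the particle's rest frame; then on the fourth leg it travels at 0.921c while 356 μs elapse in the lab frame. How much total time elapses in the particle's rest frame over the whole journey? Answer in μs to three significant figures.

Leg 1: 36.9 μs is already measured in the particle's rest frame.
Leg 2: 485 μs is already measured in the particle's rest frame.
Leg 3: 381 μs is already measured in the particle's rest frame.
Leg 4: γ = 1/√(1 − 0.921²) = 1/√0.1518 = 2.567; τ_4 = 356/2.567 = 138.7 μs.
Total: 36.90 + 485.0 + 381.0 + 138.7 μs.

τ = 1040 μs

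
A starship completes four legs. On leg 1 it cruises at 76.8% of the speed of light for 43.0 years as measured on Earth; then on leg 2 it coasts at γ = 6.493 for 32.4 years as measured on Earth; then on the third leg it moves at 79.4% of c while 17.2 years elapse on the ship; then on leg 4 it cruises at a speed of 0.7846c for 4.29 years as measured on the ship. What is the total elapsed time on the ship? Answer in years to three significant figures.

τ = 54.0 years

Leg 1: β = 0.768; γ = 1/√(1 − 0.768²) = 1/√0.4102 = 1.561; τ_1 = 43.0/1.561 = 27.54 years.
Leg 2: γ = 6.493; τ_2 = 32.4/6.493 = 4.990 years.
Leg 3: 17.2 years is already measured on the ship.
Leg 4: 4.29 years is already measured on the ship.
Total: 27.54 + 4.990 + 17.20 + 4.290 years.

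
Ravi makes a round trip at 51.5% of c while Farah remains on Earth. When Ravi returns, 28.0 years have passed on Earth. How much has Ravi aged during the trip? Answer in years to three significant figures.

β = 0.515; γ = 1/√(1 − 0.515²) = 1/√0.7348 = 1.167
Ravi's clock measures proper time along the trip: τ = Δt/γ = 28.0/1.167 years.

τ = 24.0 years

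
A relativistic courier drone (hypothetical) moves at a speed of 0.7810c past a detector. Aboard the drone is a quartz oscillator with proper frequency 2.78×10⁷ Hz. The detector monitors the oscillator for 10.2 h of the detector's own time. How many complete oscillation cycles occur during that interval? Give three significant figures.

γ = 1/√(1 − 0.7810²) = 1/√0.3900 = 1.601
During 10.2 h of lab time, the oscillator's proper time advances by τ = Δt/γ = 10.2/1.601 = 6.370 h = 2.293×10⁴ s.
N = f × τ = 2.78×10⁷ × 2.293×10⁴ = 6.375×10¹¹.

N = 6.38×10¹¹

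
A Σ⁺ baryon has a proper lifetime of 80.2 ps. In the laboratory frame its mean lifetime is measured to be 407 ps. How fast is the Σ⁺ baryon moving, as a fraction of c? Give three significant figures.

γ = Δt/τ₀ = 407/80.2 = 5.075
β = √(1 − 1/γ²) = √(1 − 0.03883) = √0.9612

v = 0.980c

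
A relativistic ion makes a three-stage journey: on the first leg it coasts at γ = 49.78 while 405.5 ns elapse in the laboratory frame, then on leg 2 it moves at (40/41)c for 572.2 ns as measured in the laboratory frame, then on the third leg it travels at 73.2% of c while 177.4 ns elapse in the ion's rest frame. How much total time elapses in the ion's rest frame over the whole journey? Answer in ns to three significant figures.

τ = 311 ns

Leg 1: γ = 49.78; τ_1 = 405.5/49.78 = 8.146 ns.
Leg 2: γ = 1/√(1 − (40/41)²) = 41/9 ≈ 4.556; τ_2 = 572.2/4.556 = 125.6 ns.
Leg 3: 177.4 ns is already measured in the ion's rest frame.
Total: 8.146 + 125.6 + 177.4 ns.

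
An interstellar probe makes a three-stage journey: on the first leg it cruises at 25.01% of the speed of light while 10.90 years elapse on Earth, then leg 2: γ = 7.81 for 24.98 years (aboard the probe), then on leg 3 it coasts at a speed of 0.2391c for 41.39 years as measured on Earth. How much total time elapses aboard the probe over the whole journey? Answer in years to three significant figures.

τ = 75.7 years

Leg 1: β = 0.2501; γ = 1/√(1 − 0.2501²) = 1/√0.9374 = 1.033; τ_1 = 10.90/1.033 = 10.55 years.
Leg 2: 24.98 years is already measured aboard the probe.
Leg 3: γ = 1/√(1 − 0.2391²) = 1/√0.9428 = 1.030; τ_3 = 41.39/1.030 = 40.19 years.
Total: 10.55 + 24.98 + 40.19 years.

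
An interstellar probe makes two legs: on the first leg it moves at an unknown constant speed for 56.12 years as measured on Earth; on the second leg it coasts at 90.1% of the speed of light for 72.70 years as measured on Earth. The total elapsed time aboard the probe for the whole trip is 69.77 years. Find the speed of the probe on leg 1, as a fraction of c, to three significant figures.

Leg 1: speed unknown; τ_1 = 56.12/γ_1.
Leg 2: β = 0.901; γ = 1/√(1 − 0.901²) = 1/√0.1882 = 2.305; τ_2 = 72.70/2.305 = 31.54 years.
Total proper time: τ_1 + 31.54 = 69.77, so τ_1 = 69.77 − 31.54 = 38.23 years.
γ_1 = 56.12/38.23 = 1.468; β = √(1 − 1/γ²) = √0.5359.

β = 0.732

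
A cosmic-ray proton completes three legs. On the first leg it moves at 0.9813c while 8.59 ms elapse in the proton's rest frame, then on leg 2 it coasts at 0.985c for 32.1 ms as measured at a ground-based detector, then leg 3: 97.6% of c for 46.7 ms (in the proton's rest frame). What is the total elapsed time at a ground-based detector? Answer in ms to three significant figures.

Δt = 291 ms

Leg 1: γ = 1/√(1 − 0.9813²) = 1/√0.03705 = 5.195; Δt_1 = 5.195 × 8.59 = 44.63 ms.
Leg 2: 32.1 ms is already measured at a ground-based detector.
Leg 3: β = 0.976; γ = 1/√(1 − 0.976²) = 1/√0.04742 = 4.592; Δt_3 = 4.592 × 46.7 = 214.4 ms.
Total: 44.63 + 32.10 + 214.4 ms.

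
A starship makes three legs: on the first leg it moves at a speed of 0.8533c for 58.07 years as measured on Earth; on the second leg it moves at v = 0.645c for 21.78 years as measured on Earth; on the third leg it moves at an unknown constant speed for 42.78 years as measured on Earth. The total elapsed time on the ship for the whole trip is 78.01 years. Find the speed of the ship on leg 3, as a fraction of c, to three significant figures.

Leg 1: γ = 1/√(1 − 0.8533²) = 1/√0.2719 = 1.918; τ_1 = 58.07/1.918 = 30.28 years.
Leg 2: γ = 1/√(1 − 0.645²) = 1/√0.5840 = 1.309; τ_2 = 21.78/1.309 = 16.64 years.
Leg 3: speed unknown; τ_3 = 42.78/γ_3.
Total proper time: 30.28 + 16.64 + τ_3 = 78.01, so τ_3 = 78.01 − 46.92 = 31.09 years.
γ_3 = 42.78/31.09 = 1.376; β = √(1 − 1/γ²) = √0.4719.

β = 0.687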